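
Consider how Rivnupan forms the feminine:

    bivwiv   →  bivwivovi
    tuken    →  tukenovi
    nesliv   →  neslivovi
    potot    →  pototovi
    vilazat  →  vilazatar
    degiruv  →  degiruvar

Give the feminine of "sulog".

potot and vilazat both end in -t yet inflect differently (pototovi, vilazatar), so the final letter is not what conditions the rule; the number of vowels is.
"sulog" has 2 vowels. The stems with 2 vowels (bivwiv → bivwivovi, tuken → tukenovi, nesliv → neslivovi) add -ovi.
The other pattern: stems with 3 vowels add -ar.
So sulog → sulogovi.

sulogovi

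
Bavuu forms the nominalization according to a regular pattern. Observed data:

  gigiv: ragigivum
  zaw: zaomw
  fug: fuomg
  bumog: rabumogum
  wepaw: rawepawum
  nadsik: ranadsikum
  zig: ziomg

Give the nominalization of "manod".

fug and bumog both end in -g yet inflect differently (fuomg, rabumogum), so the final letter is not what conditions the rule; the number of vowels is.
"manod" has 2 vowels. The stems with 2 vowels (bumog → rabumogum, nadsik → ranadsikum, gigiv → ragigivum) add ra- … -um around the stem.
So manod → ramanodum.

ramanodum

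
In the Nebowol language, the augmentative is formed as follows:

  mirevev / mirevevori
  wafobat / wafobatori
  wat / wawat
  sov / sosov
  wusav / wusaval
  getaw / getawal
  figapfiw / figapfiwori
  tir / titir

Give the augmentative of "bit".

bibit

sov and wusav both end in -v yet inflect differently (sosov, wusaval), so the final letter is not what conditions the rule; the number of vowels is.
"bit" has 1 vowel. The stems with 1 vowel (sov → sosov, tir → titir, wat → wawat) repeat the first consonant+vowel as a prefix.
So bit → bibit.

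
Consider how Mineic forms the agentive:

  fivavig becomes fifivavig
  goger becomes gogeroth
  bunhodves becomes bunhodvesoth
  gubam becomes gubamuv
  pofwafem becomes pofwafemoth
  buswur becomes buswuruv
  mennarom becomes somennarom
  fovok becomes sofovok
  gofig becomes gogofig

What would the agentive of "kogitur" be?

kogituruv

"kogitur" has last vowel 'u'. The one such stem in the data (buswur → buswuruv) adds -uv, so the same rule applies.
So kogitur → kogituruv.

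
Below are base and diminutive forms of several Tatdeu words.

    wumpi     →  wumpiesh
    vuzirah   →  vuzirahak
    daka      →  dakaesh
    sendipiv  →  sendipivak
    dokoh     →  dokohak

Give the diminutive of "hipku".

hipkuesh

vuzirah and daka both have last vowel 'a' yet inflect differently (vuzirahak, dakaesh), so the last vowel is not what conditions the rule; whether the stem ends in a vowel or a consonant is.
"hipku" ends in a vowel. The stems ending in a vowel (daka → dakaesh, wumpi → wumpiesh) add -esh.
So hipku → hipkuesh.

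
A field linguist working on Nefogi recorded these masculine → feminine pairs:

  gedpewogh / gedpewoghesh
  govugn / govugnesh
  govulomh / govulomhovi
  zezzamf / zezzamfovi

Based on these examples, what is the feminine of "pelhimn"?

gedpewogh and govulomh both end in -h yet inflect differently (gedpewoghesh, govulomhovi), so the final letter is not what conditions the rule; the second-to-last letter is.
"pelhimn" has second-to-last letter 'm'. The stems whose second-to-last letter is 'm' (govulomh → govulomhovi, zezzamf → zezzamfovi) add -ovi.
So pelhimn → pelhimnovi.

pelhimnovi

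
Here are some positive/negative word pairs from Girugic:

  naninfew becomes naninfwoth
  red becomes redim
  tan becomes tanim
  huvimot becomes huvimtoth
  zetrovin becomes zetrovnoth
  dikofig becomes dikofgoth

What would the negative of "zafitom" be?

zafitmoth

zetrovin and tan both end in -n yet inflect differently (zetrovnoth, tanim), so the final letter is not what conditions the rule; the number of vowels is.
"zafitom" has 3 vowels. The stems with 3 vowels (zetrovin → zetrovnoth, huvimot → huvimtoth, dikofig → dikofgoth) delete the last vowel and add -oth.
So zafitom → zafitmoth.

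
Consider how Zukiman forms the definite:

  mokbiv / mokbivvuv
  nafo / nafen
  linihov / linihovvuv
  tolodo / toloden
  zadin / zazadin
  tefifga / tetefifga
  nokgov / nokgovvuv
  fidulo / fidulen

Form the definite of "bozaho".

bozahen

tolodo and linihov both have last vowel 'o' yet inflect differently (toloden, linihovvuv), so the last vowel is not what conditions the rule; the final letter is.
"bozaho" ends in -o. The stems ending in -o (tolodo → toloden, nafo → nafen, fidulo → fidulen) drop the final letter and add -en.
The other patterns: stems ending in -v double the final consonant and add -uv; stems ending in -a or -n repeat the first consonant+vowel as a prefix.
So bozaho → bozahen.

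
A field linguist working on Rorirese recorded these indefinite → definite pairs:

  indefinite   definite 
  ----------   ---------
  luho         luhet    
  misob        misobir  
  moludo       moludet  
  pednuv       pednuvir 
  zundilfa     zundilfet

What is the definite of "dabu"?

"dabu" ends in a vowel. The stems ending in a vowel (zundilfa → zundilfet, luho → luhet, moludo → moludet) drop the final letter and add -et.
So dabu → dabet.

dabet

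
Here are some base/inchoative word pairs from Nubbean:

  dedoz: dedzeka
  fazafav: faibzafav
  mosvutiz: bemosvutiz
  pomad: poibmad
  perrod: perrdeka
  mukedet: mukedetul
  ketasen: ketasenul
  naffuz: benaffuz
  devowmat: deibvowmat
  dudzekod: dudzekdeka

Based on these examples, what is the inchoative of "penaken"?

penakenul

pomad and dudzekod both end in -d yet inflect differently (poibmad, dudzekdeka), so the final letter is not what conditions the rule; the last vowel is.
"penaken" has last vowel 'e'. The stems whose last vowel is 'e' (mukedet → mukedetul, ketasen → ketasenul) add -ul.
The other patterns: stems whose last vowel is 'a' insert -ib- after the first vowel; stems whose last vowel is 'o' delete the last vowel and add -eka; stems whose last vowel is 'i' or 'u' add the prefix be-.
So penaken → penakenul.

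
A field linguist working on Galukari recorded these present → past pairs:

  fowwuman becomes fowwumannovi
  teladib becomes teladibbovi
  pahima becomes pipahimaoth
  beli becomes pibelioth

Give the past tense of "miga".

pimigaoth

teladib and beli both have last vowel 'i' yet inflect differently (teladibbovi, pibelioth), so the last vowel is not what conditions the rule; whether the stem ends in a vowel or a consonant is.
"miga" ends in a vowel. The stems ending in a vowel (beli → pibelioth, pahima → pipahimaoth) add pi- … -oth around the stem.
So miga → pimigaoth.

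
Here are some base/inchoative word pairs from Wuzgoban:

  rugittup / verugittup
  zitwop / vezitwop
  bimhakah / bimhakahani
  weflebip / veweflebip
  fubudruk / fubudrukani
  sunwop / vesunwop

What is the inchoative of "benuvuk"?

benuvukani

rugittup and fubudruk both have last vowel 'u' yet inflect differently (verugittup, fubudrukani), so the last vowel is not what conditions the rule; the final letter is.
"benuvuk" ends in -k. The one such stem in the data (fubudruk → fubudrukani) adds -ani, so the same rule applies.
The other pattern: stems ending in -p add the prefix ve-.
So benuvuk → benuvukani.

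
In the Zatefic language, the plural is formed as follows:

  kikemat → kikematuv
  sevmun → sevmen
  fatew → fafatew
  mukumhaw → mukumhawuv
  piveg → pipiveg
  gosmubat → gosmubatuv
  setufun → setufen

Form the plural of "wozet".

wowozet

fatew and mukumhaw both end in -w yet inflect differently (fafatew, mukumhawuv), so the final letter is not what conditions the rule; the last vowel is.
"wozet" has last vowel 'e'. The stems whose last vowel is 'e' (piveg → pipiveg, fatew → fafatew) repeat the first consonant+vowel as a prefix.
So wozet → wowozet.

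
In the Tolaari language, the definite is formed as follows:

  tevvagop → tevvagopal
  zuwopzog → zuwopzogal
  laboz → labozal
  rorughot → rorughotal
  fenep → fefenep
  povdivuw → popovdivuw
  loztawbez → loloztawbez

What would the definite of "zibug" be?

"zibug" has last vowel 'u'. The one such stem in the data (povdivuw → popovdivuw) repeats the first consonant+vowel as a prefix (as do fenep, loztawbez), so the same rule applies.
So zibug → zizibug.

zizibug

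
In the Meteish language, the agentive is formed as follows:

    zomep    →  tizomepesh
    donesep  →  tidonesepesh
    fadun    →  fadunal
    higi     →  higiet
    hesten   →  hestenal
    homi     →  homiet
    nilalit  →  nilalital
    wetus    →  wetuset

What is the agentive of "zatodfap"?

"zatodfap" ends in -p. The stems ending in -p (donesep → tidonesepesh, zomep → tizomepesh) add ti- … -esh around the stem.
The other patterns: stems ending in -i or -s add -et; stems ending in -n or -t add -al.
So zatodfap → tizatodfapesh.

tizatodfapesh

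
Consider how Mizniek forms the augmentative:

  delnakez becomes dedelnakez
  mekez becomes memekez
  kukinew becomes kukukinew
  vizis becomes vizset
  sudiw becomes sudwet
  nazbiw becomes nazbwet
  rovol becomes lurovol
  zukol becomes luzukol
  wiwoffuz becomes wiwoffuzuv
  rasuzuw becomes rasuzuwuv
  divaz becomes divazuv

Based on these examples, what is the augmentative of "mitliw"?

kukinew and sudiw both end in -w yet inflect differently (kukukinew, sudwet), so the final letter is not what conditions the rule; the last vowel is.
"mitliw" has last vowel 'i'. The stems whose last vowel is 'i' (vizis → vizset, sudiw → sudwet, nazbiw → nazbwet) delete the last vowel and add -et.
So mitliw → mitlwet.

mitlwet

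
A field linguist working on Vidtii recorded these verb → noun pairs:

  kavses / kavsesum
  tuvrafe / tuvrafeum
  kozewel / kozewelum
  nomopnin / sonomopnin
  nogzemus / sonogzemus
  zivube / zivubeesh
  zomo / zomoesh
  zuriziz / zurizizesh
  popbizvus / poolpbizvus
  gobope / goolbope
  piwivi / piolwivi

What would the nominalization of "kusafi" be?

kusafium

kavses and nogzemus both end in -s yet inflect differently (kavsesum, sonogzemus), so the final letter is not what conditions the rule; the first letter is.
"kusafi" begins with k-. The stems beginning with k- (kavses → kavsesum, kozewel → kozewelum) add -um.
So kusafi → kusafium.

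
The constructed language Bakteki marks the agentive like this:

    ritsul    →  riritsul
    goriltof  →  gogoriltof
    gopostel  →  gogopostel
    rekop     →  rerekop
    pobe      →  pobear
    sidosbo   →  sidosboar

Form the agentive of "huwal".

gopostel and pobe both have last vowel 'e' yet inflect differently (gogopostel, pobear), so the last vowel is not what conditions the rule; whether the stem ends in a vowel or a consonant is.
"huwal" ends in a consonant. The stems ending in a consonant (ritsul → riritsul, goriltof → gogoriltof, gopostel → gogopostel) repeat the first consonant+vowel as a prefix.
The other pattern: stems ending in a vowel add -ar.
So huwal → huhuwal.

huhuwal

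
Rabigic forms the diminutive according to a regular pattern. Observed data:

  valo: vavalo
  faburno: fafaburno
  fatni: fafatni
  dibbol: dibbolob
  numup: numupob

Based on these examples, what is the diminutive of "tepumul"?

valo and dibbol both have last vowel 'o' yet inflect differently (vavalo, dibbolob), so the last vowel is not what conditions the rule; whether the stem ends in a vowel or a consonant is.
"tepumul" ends in a consonant. The stems ending in a consonant (dibbol → dibbolob, numup → numupob) add -ob.
The other pattern: stems ending in a vowel repeat the first consonant+vowel as a prefix.
So tepumul → tepumulob.

tepumulob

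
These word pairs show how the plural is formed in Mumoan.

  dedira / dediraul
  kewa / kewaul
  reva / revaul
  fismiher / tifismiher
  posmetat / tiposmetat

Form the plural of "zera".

dedira and posmetat both have last vowel 'a' yet inflect differently (dediraul, tiposmetat), so the last vowel is not what conditions the rule; the final letter is.
"zera" ends in -a. The stems ending in -a (dedira → dediraul, kewa → kewaul, reva → revaul) add -ul.
The other pattern: stems ending in -r or -t add the prefix ti-.
So zera → zeraul.

zeraul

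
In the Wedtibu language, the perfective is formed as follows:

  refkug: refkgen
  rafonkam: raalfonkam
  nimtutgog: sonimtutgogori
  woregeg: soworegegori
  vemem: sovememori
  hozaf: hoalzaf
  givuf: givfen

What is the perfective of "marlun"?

refkug and woregeg both end in -g yet inflect differently (refkgen, soworegegori), so the final letter is not what conditions the rule; the last vowel is.
"marlun" has last vowel 'u'. The stems whose last vowel is 'u' (givuf → givfen, refkug → refkgen) delete the last vowel and add -en.
So marlun → marlnen.

marlnen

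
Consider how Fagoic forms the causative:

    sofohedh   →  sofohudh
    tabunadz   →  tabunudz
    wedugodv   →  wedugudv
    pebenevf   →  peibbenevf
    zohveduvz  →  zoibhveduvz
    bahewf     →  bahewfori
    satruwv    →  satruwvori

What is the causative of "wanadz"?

wanudz

tabunadz and zohveduvz both end in -z yet inflect differently (tabunudz, zoibhveduvz), so the final letter is not what conditions the rule; the second-to-last letter is.
"wanadz" has second-to-last letter 'd'. The stems whose second-to-last letter is 'd' (sofohedh → sofohudh, tabunadz → tabunudz, wedugodv → wedugudv) change the last vowel to 'u'.
So wanadz → wanudz.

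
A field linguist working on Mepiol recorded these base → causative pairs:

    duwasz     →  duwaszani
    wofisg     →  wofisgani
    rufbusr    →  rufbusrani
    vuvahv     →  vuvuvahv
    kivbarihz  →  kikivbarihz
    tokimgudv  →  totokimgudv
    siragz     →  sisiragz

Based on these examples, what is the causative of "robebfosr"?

duwasz and kivbarihz both end in -z yet inflect differently (duwaszani, kikivbarihz), so the final letter is not what conditions the rule; the second-to-last letter is.
"robebfosr" has second-to-last letter 's'. The stems whose second-to-last letter is 's' (duwasz → duwaszani, wofisg → wofisgani, rufbusr → rufbusrani) add -ani.
So robebfosr → robebfosrani.

robebfosrani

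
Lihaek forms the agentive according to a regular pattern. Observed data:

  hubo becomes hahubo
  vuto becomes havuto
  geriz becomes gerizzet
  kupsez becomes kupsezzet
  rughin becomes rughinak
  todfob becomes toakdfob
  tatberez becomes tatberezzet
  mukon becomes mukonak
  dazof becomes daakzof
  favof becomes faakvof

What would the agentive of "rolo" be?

harolo

rughin and geriz both have last vowel 'i' yet inflect differently (rughinak, gerizzet), so the last vowel is not what conditions the rule; the final letter is.
"rolo" ends in -o. The stems ending in -o (hubo → hahubo, vuto → havuto) add the prefix ha-.
The other patterns: stems ending in -n add -ak; stems ending in -z double the final consonant and add -et; stems ending in -b or -f insert -ak- after the first vowel.
So rolo → harolo.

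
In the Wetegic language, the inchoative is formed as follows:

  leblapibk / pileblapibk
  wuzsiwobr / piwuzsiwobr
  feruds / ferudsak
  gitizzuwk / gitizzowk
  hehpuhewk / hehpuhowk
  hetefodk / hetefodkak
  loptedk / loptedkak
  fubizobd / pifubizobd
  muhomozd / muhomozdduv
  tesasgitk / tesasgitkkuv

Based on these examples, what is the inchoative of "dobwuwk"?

"dobwuwk" has second-to-last letter 'w'. The stems whose second-to-last letter is 'w' (hehpuhewk → hehpuhowk, gitizzuwk → gitizzowk) change the last vowel to 'o'.
The other patterns: stems whose second-to-last letter is 'b' add the prefix pi-; stems whose second-to-last letter is 'd' add -ak; stems whose second-to-last letter is 't' or 'z' double the final consonant and add -uv.
So dobwuwk → dobwowk.

dobwowk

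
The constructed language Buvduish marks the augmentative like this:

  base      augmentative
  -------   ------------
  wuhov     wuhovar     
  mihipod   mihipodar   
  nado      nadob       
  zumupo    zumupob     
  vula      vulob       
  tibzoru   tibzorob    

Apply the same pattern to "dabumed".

"dabumed" ends in a consonant. The stems ending in a consonant (wuhov → wuhovar, mihipod → mihipodar) add -ar.
So dabumed → dabumedar.

dabumedar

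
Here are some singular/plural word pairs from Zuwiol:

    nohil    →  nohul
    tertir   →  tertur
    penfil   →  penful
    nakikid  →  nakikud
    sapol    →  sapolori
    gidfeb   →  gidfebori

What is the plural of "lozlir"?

nohil and sapol both end in -l yet inflect differently (nohul, sapolori), so the final letter is not what conditions the rule; the last vowel is.
"lozlir" has last vowel 'i'. The stems whose last vowel is 'i' (nohil → nohul, tertir → tertur, penfil → penful) change the last vowel to 'u'.
The other pattern: stems whose last vowel is 'e' or 'o' add -ori.
So lozlir → lozlur.

lozlur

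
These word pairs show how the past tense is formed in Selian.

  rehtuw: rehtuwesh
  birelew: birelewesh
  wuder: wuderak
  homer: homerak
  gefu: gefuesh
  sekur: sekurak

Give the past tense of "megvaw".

megvawesh

sekur and gefu both have last vowel 'u' yet inflect differently (sekurak, gefuesh), so the last vowel is not what conditions the rule; the final letter is.
"megvaw" ends in -w. The stems ending in -w (rehtuw → rehtuwesh, birelew → birelewesh) add -esh.
The other pattern: stems ending in -r add -ak.
So megvaw → megvawesh.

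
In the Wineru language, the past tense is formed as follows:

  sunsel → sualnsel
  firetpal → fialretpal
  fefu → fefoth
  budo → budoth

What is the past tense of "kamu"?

firetpal and fefu both begin with f- yet inflect differently (fialretpal, fefoth), so the first letter is not what conditions the rule; whether the stem ends in a vowel or a consonant is.
"kamu" ends in a vowel. The stems ending in a vowel (fefu → fefoth, budo → budoth) drop the final letter and add -oth.
The other pattern: stems ending in a consonant insert -al- after the first vowel.
So kamu → kamoth.

kamoth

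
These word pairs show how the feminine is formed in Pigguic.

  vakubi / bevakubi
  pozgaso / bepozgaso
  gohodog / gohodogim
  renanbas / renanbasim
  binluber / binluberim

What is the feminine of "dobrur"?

dobrurim

"dobrur" ends in a consonant. The stems ending in a consonant (gohodog → gohodogim, renanbas → renanbasim, binluber → binluberim) add -im.
The other pattern: stems ending in a vowel add the prefix be-.
So dobrur → dobrurim.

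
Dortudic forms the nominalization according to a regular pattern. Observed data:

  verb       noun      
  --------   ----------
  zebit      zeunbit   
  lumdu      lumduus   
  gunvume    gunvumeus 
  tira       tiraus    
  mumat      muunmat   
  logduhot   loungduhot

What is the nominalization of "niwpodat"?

tira and mumat both have last vowel 'a' yet inflect differently (tiraus, muunmat), so the last vowel is not what conditions the rule; whether the stem ends in a vowel or a consonant is.
"niwpodat" ends in a consonant. The stems ending in a consonant (logduhot → loungduhot, zebit → zeunbit, mumat → muunmat) insert -un- after the first vowel.
So niwpodat → niunwpodat.

niunwpodat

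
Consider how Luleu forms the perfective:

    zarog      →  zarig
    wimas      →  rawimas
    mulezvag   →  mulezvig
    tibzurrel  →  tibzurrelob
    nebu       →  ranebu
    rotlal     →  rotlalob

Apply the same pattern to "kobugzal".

mulezvag and rotlal both have last vowel 'a' yet inflect differently (mulezvig, rotlalob), so the last vowel is not what conditions the rule; the final letter is.
"kobugzal" ends in -l. The stems ending in -l (tibzurrel → tibzurrelob, rotlal → rotlalob) add -ob.
So kobugzal → kobugzalob.

kobugzalob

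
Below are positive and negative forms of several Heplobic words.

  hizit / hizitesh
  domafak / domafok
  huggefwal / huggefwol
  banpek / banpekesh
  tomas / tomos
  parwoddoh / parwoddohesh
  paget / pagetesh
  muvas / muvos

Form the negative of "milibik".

domafak and banpek both end in -k yet inflect differently (domafok, banpekesh), so the final letter is not what conditions the rule; the last vowel is.
"milibik" has last vowel 'i'. The one such stem in the data (hizit → hizitesh) adds -esh, so the same rule applies.
So milibik → milibikesh.

milibikesh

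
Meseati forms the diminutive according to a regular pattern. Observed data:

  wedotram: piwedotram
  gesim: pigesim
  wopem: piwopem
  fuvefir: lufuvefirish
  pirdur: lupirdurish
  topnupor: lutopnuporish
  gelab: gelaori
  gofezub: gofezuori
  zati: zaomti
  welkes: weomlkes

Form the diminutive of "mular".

lumularish

gesim and fuvefir both have last vowel 'i' yet inflect differently (pigesim, lufuvefirish), so the last vowel is not what conditions the rule; the final letter is.
"mular" ends in -r. The stems ending in -r (fuvefir → lufuvefirish, pirdur → lupirdurish, topnupor → lutopnuporish) add lu- … -ish around the stem.
So mular → lumularish.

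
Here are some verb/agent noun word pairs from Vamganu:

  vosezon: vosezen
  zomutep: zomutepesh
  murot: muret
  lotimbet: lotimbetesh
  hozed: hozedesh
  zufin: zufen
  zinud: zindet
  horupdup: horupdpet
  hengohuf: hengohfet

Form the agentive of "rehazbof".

rehazbef

hozed and zinud both end in -d yet inflect differently (hozedesh, zindet), so the final letter is not what conditions the rule; the last vowel is.
"rehazbof" has last vowel 'o'. The stems whose last vowel is 'o' (vosezon → vosezen, murot → muret) change the last vowel to 'e'.
So rehazbof → rehazbef.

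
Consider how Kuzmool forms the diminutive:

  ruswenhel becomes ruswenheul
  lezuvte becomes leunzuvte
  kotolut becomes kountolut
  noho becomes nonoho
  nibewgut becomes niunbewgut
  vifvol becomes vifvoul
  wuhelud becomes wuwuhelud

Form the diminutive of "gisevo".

gigisevo

noho and vifvol both have last vowel 'o' yet inflect differently (nonoho, vifvoul), so the last vowel is not what conditions the rule; the final letter is.
"gisevo" ends in -o. The one such stem in the data (noho → nonoho) repeats the first consonant+vowel as a prefix (as does wuhelud), so the same rule applies.
The other patterns: stems ending in -l drop the final letter and add -ul; stems ending in -e or -t insert -un- after the first vowel.
So gisevo → gigisevo.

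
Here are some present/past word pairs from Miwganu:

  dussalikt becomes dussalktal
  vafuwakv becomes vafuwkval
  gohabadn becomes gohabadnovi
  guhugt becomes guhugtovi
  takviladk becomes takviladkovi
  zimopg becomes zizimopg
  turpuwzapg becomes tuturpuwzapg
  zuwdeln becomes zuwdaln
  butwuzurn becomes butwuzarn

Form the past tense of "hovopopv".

"hovopopv" has second-to-last letter 'p'. The stems whose second-to-last letter is 'p' (zimopg → zizimopg, turpuwzapg → tuturpuwzapg) repeat the first consonant+vowel as a prefix.
The other patterns: stems whose second-to-last letter is 'k' delete the last vowel and add -al; stems whose second-to-last letter is 'd' or 'g' add -ovi; stems whose second-to-last letter is 'l' or 'r' change the last vowel to 'a'.
So hovopopv → hohovopopv.

hohovopopv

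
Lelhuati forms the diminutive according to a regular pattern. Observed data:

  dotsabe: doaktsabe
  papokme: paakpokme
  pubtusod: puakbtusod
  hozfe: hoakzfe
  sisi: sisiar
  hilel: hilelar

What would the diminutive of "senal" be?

senalar

"senal" ends in -l. The one such stem in the data (hilel → hilelar) adds -ar, so the same rule applies.
The other pattern: stems ending in -d or -e insert -ak- after the first vowel.
So senal → senalar.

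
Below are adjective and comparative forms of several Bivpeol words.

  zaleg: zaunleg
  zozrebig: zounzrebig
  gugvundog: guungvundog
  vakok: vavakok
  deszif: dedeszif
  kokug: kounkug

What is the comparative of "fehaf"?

"fehaf" ends in -f. The one such stem in the data (deszif → dedeszif) repeats the first consonant+vowel as a prefix (as does vakok), so the same rule applies.
The other pattern: stems ending in -g insert -un- after the first vowel.
So fehaf → fefehaf.

fefehaf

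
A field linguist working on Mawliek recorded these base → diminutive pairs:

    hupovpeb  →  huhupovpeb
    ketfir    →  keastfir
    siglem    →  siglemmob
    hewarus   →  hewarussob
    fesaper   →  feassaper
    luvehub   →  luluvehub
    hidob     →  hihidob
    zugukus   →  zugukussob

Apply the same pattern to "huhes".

huhessob

luvehub and zugukus both have last vowel 'u' yet inflect differently (luluvehub, zugukussob), so the last vowel is not what conditions the rule; the final letter is.
"huhes" ends in -s. The stems ending in -s (zugukus → zugukussob, hewarus → hewarussob) double the final consonant and add -ob.
So huhes → huhessob.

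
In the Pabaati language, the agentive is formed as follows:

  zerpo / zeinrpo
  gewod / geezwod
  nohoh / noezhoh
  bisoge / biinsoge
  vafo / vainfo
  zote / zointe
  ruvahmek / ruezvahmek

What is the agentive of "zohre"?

zoinhre

"zohre" ends in a vowel. The stems ending in a vowel (zerpo → zeinrpo, bisoge → biinsoge, zote → zointe) insert -in- after the first vowel.
So zohre → zoinhre.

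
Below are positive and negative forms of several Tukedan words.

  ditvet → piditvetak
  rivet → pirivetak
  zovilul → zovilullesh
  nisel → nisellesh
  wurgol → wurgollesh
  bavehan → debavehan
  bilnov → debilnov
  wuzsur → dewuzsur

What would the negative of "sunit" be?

ditvet and nisel both have last vowel 'e' yet inflect differently (piditvetak, nisellesh), so the last vowel is not what conditions the rule; the final letter is.
"sunit" ends in -t. The stems ending in -t (ditvet → piditvetak, rivet → pirivetak) add pi- … -ak around the stem.
The other patterns: stems ending in -l double the final consonant and add -esh; stems ending in -n, -r or -v add the prefix de-.
So sunit → pisunitak.

pisunitak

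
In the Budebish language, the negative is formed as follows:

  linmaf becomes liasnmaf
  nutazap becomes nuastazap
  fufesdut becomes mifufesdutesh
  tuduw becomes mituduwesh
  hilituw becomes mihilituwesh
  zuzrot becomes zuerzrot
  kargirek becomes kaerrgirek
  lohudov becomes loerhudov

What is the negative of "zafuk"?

"zafuk" has last vowel 'u'. The stems whose last vowel is 'u' (fufesdut → mifufesdutesh, tuduw → mituduwesh, hilituw → mihilituwesh) add mi- … -esh around the stem.
The other patterns: stems whose last vowel is 'a' insert -as- after the first vowel; stems whose last vowel is 'e' or 'o' insert -er- after the first vowel.
So zafuk → mizafukesh.

mizafukesh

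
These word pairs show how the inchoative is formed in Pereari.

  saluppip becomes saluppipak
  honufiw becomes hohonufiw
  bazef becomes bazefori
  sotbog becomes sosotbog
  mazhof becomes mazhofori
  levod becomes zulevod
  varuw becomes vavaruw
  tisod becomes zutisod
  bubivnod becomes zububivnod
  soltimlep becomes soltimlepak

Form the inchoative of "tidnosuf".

mazhof and bubivnod both have last vowel 'o' yet inflect differently (mazhofori, zububivnod), so the last vowel is not what conditions the rule; the final letter is.
"tidnosuf" ends in -f. The stems ending in -f (bazef → bazefori, mazhof → mazhofori) add -ori.
The other patterns: stems ending in -d add the prefix zu-; stems ending in -p add -ak; stems ending in -g or -w repeat the first consonant+vowel as a prefix.
So tidnosuf → tidnosufori.

tidnosufori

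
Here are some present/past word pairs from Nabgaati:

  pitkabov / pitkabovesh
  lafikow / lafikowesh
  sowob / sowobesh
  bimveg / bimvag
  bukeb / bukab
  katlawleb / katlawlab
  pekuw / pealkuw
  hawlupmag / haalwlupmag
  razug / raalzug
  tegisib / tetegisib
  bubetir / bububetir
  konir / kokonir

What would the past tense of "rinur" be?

rialnur

sowob and bukeb both end in -b yet inflect differently (sowobesh, bukab), so the final letter is not what conditions the rule; the last vowel is.
"rinur" has last vowel 'u'. The stems whose last vowel is 'u' (pekuw → pealkuw, razug → raalzug) insert -al- after the first vowel.
The other patterns: stems whose last vowel is 'o' add -esh; stems whose last vowel is 'e' change the last vowel to 'a'; stems whose last vowel is 'i' repeat the first consonant+vowel as a prefix.
So rinur → rialnur.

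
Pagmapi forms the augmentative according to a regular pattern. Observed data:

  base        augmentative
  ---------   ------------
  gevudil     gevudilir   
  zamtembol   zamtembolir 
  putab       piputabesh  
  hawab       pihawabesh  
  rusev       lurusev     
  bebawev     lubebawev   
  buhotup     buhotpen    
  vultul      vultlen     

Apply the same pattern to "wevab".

piwevabesh

gevudil and vultul both end in -l yet inflect differently (gevudilir, vultlen), so the final letter is not what conditions the rule; the last vowel is.
"wevab" has last vowel 'a'. The stems whose last vowel is 'a' (putab → piputabesh, hawab → pihawabesh) add pi- … -esh around the stem.
So wevab → piwevabesh.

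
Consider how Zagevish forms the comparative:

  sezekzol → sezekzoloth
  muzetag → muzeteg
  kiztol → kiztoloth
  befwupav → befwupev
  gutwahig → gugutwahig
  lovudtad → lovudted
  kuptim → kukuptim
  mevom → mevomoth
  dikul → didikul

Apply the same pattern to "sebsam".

sebsem

muzetag and gutwahig both end in -g yet inflect differently (muzeteg, gugutwahig), so the final letter is not what conditions the rule; the last vowel is.
"sebsam" has last vowel 'a'. The stems whose last vowel is 'a' (muzetag → muzeteg, lovudtad → lovudted, befwupav → befwupev) change the last vowel to 'e'.
The other patterns: stems whose last vowel is 'o' add -oth; stems whose last vowel is 'i' or 'u' repeat the first consonant+vowel as a prefix.
So sebsam → sebsem.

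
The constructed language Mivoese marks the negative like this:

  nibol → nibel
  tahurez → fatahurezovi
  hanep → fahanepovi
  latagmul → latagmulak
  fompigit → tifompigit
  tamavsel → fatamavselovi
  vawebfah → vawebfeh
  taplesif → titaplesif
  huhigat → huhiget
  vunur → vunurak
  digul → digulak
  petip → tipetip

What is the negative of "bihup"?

"bihup" has last vowel 'u'. The stems whose last vowel is 'u' (digul → digulak, latagmul → latagmulak, vunur → vunurak) add -ak.
The other patterns: stems whose last vowel is 'e' add fa- … -ovi around the stem; stems whose last vowel is 'i' add the prefix ti-; stems whose last vowel is 'a' or 'o' change the last vowel to 'e'.
So bihup → bihupak.

bihupak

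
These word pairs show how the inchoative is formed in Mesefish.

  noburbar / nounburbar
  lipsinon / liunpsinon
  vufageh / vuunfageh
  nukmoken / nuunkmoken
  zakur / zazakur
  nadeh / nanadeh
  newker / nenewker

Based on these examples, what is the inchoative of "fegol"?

noburbar and zakur both end in -r yet inflect differently (nounburbar, zazakur), so the final letter is not what conditions the rule; the number of vowels is.
"fegol" has 2 vowels. The stems with 2 vowels (zakur → zazakur, nadeh → nanadeh, newker → nenewker) repeat the first consonant+vowel as a prefix.
So fegol → fefegol.

fefegol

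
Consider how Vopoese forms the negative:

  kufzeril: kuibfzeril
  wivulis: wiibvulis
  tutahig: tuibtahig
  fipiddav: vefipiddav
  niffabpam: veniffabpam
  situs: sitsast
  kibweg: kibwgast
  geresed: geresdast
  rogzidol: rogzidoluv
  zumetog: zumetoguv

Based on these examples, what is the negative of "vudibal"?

vevudibal

wivulis and situs both end in -s yet inflect differently (wiibvulis, sitsast), so the final letter is not what conditions the rule; the last vowel is.
"vudibal" has last vowel 'a'. The stems whose last vowel is 'a' (fipiddav → vefipiddav, niffabpam → veniffabpam) add the prefix ve-.
So vudibal → vevudibal.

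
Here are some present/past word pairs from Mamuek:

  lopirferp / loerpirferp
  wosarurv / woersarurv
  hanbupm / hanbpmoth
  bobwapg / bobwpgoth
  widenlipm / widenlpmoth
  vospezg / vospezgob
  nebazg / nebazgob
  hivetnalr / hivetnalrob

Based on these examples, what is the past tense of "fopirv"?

foerpirv

bobwapg and vospezg both end in -g yet inflect differently (bobwpgoth, vospezgob), so the final letter is not what conditions the rule; the second-to-last letter is.
"fopirv" has second-to-last letter 'r'. The stems whose second-to-last letter is 'r' (lopirferp → loerpirferp, wosarurv → woersarurv) insert -er- after the first vowel.
The other patterns: stems whose second-to-last letter is 'p' delete the last vowel and add -oth; stems whose second-to-last letter is 'l' or 'z' add -ob.
So fopirv → foerpirv.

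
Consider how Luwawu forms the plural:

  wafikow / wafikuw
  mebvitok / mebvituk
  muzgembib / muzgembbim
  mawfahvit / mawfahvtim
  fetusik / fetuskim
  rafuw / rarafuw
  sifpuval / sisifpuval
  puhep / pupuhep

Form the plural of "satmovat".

"satmovat" has last vowel 'a'. The one such stem in the data (sifpuval → sisifpuval) repeats the first consonant+vowel as a prefix (as do rafuw, puhep), so the same rule applies.
So satmovat → sasatmovat.

sasatmovat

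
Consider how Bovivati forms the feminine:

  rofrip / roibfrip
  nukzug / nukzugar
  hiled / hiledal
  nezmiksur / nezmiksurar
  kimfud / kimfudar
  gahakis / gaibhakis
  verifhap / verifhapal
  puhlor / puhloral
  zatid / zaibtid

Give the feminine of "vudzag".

kimfud and zatid both end in -d yet inflect differently (kimfudar, zaibtid), so the final letter is not what conditions the rule; the last vowel is.
"vudzag" has last vowel 'a'. The one such stem in the data (verifhap → verifhapal) adds -al, so the same rule applies.
The other patterns: stems whose last vowel is 'u' add -ar; stems whose last vowel is 'i' insert -ib- after the first vowel.
So vudzag → vudzagal.

vudzagal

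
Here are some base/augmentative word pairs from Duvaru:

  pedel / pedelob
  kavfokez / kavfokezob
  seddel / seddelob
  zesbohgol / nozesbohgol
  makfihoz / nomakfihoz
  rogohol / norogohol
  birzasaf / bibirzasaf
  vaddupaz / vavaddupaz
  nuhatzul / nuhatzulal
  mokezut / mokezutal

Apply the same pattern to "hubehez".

hubehezob

pedel and zesbohgol both end in -l yet inflect differently (pedelob, nozesbohgol), so the final letter is not what conditions the rule; the last vowel is.
"hubehez" has last vowel 'e'. The stems whose last vowel is 'e' (pedel → pedelob, kavfokez → kavfokezob, seddel → seddelob) add -ob.
The other patterns: stems whose last vowel is 'o' add the prefix no-; stems whose last vowel is 'a' repeat the first consonant+vowel as a prefix; stems whose last vowel is 'u' add -al.
So hubehez → hubehezob.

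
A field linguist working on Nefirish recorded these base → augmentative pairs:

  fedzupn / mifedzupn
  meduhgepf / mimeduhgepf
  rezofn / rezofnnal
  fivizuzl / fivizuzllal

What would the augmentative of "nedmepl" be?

fedzupn and rezofn both end in -n yet inflect differently (mifedzupn, rezofnnal), so the final letter is not what conditions the rule; the second-to-last letter is.
"nedmepl" has second-to-last letter 'p'. The stems whose second-to-last letter is 'p' (fedzupn → mifedzupn, meduhgepf → mimeduhgepf) add the prefix mi-.
The other pattern: stems whose second-to-last letter is 'f' or 'z' double the final consonant and add -al.
So nedmepl → minedmepl.

minedmepl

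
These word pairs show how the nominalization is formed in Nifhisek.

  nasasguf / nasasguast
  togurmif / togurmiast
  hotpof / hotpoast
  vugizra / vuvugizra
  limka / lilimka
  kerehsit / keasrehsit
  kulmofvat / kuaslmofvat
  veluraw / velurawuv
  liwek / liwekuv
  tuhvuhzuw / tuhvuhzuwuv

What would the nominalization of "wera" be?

"wera" ends in -a. The stems ending in -a (vugizra → vuvugizra, limka → lilimka) repeat the first consonant+vowel as a prefix.
The other patterns: stems ending in -f drop the final letter and add -ast; stems ending in -t insert -as- after the first vowel; stems ending in -k or -w add -uv.
So wera → wewera.

wewera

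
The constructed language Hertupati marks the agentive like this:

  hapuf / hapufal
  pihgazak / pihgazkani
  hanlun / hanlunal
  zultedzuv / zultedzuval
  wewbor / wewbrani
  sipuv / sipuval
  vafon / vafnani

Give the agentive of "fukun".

fukunal

"fukun" has last vowel 'u'. The stems whose last vowel is 'u' (hapuf → hapufal, hanlun → hanlunal, zultedzuv → zultedzuval) add -al.
So fukun → fukunal.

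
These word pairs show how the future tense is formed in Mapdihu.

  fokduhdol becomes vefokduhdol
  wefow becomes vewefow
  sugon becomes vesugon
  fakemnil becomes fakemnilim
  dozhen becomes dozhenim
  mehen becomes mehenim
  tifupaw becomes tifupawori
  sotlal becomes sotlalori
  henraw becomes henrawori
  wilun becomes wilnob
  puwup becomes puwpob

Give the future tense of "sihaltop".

vesihaltop

fokduhdol and fakemnil both end in -l yet inflect differently (vefokduhdol, fakemnilim), so the final letter is not what conditions the rule; the last vowel is.
"sihaltop" has last vowel 'o'. The stems whose last vowel is 'o' (fokduhdol → vefokduhdol, wefow → vewefow, sugon → vesugon) add the prefix ve-.
The other patterns: stems whose last vowel is 'e' or 'i' add -im; stems whose last vowel is 'a' add -ori; stems whose last vowel is 'u' delete the last vowel and add -ob.
So sihaltop → vesihaltop.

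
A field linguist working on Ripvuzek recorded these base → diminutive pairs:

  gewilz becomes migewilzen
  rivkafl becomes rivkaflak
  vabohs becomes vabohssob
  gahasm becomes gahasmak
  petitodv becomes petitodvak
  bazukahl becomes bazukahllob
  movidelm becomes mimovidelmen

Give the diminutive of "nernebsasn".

"nernebsasn" has second-to-last letter 's'. The one such stem in the data (gahasm → gahasmak) adds -ak, so the same rule applies.
The other patterns: stems whose second-to-last letter is 'l' add mi- … -en around the stem; stems whose second-to-last letter is 'h' double the final consonant and add -ob.
So nernebsasn → nernebsasnak.

nernebsasnak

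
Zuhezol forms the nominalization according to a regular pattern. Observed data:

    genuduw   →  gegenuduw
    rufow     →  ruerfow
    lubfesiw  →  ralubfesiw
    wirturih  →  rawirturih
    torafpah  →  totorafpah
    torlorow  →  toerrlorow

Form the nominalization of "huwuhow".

lubfesiw and rufow both end in -w yet inflect differently (ralubfesiw, ruerfow), so the final letter is not what conditions the rule; the last vowel is.
"huwuhow" has last vowel 'o'. The stems whose last vowel is 'o' (rufow → ruerfow, torlorow → toerrlorow) insert -er- after the first vowel.
The other patterns: stems whose last vowel is 'i' add the prefix ra-; stems whose last vowel is 'a' or 'u' repeat the first consonant+vowel as a prefix.
So huwuhow → huerwuhow.

huerwuhow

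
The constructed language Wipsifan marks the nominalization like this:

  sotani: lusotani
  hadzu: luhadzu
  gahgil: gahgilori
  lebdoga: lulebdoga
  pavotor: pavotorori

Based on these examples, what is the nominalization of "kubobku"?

gahgil and sotani both have last vowel 'i' yet inflect differently (gahgilori, lusotani), so the last vowel is not what conditions the rule; whether the stem ends in a vowel or a consonant is.
"kubobku" ends in a vowel. The stems ending in a vowel (hadzu → luhadzu, lebdoga → lulebdoga, sotani → lusotani) add the prefix lu-.
The other pattern: stems ending in a consonant add -ori.
So kubobku → lukubobku.

lukubobku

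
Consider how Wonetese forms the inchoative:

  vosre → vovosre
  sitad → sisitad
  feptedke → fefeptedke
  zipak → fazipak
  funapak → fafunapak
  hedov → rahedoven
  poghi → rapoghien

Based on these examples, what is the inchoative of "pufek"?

fapufek

sitad and zipak both have last vowel 'a' yet inflect differently (sisitad, fazipak), so the last vowel is not what conditions the rule; the final letter is.
"pufek" ends in -k. The stems ending in -k (zipak → fazipak, funapak → fafunapak) add the prefix fa-.
The other patterns: stems ending in -d or -e repeat the first consonant+vowel as a prefix; stems ending in -i or -v add ra- … -en around the stem.
So pufek → fapufek.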